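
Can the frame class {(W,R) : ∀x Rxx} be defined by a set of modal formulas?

This is a Sahlqvist condition; the T axiom □r → r defines it.

Yes, by □r → r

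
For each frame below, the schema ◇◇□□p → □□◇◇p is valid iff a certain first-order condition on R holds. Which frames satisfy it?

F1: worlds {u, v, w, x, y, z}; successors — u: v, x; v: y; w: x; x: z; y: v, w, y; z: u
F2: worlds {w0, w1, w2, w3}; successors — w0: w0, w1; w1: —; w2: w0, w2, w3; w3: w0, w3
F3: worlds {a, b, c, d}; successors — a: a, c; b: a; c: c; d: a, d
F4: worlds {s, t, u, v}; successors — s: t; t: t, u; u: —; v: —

Frame correspondent (Sahlqvist): ∀x ∀y ∀z ((xR²y ∧ xR²z) → ∃w (yR²w ∧ zR²w)) — i.e. a generalized confluence (Geach) condition.
F1: fails — vR²v, vR²w but no t with vR²t and wR²t.
F2: fails — w0R²w0, w0R²w1 but no w with w0R²w and w1R²w.
F3: ✓.
F4: fails — sR²t, sR²u but no w with tR²w and uR²w.
Valid on: F3.

F3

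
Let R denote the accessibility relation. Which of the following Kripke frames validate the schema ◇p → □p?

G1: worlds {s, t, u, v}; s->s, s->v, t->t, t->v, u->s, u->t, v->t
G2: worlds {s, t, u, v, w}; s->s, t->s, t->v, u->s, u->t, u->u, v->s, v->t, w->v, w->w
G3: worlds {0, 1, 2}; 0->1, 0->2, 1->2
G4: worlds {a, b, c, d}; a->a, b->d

G4

Frame correspondent (Sahlqvist): ∀x ∀y ∀z (Rxy ∧ Rxz → y = z) — i.e. partial functionality.
G1: fails — s sees both s and v.
G2: fails — t sees both s and v.
G3: fails — 0 sees both 1 and 2.
G4: holds.
Valid on: G4.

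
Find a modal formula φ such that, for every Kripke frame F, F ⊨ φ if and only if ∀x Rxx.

□s → s

This is reflexivity; the standard corresponding axiom is T: □s → s.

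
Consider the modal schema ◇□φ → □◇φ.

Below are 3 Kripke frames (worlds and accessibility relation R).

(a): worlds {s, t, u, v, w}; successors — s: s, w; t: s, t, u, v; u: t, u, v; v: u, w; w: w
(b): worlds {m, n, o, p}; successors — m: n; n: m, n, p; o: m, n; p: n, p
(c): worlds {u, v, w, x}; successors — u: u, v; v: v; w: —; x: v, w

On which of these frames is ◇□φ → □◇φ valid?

(b)

The schema corresponds to convergence: ∀x ∀y ∀z (Rxy ∧ Rxz → ∃w (Ryw ∧ Rzw)).
(a): fails — Rts and Rtu but s and u have no common successor.
(b): condition met.
(c): fails — Rxw and Rxw but w and w have no common successor.
Valid on: (b).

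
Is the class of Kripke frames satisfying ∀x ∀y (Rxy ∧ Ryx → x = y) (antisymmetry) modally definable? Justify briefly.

No

Modal frame validity is preserved under surjective bounded morphisms.
The 8-cycle (worlds 0,1,2,3,4,5,6,7 with 0→1→2→3→4→5→6→7→0) is antisymmetric. Sending even-indexed worlds to s and odd-indexed worlds to t is a surjective bounded morphism onto the two-world frame with s↔t, which is not antisymmetric.
So the class is not modally definable.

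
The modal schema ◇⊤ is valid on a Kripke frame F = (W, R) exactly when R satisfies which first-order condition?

This is a form of the D axiom.
Its frame correspondent is seriality — ∀x ∃y Rxy.

Seriality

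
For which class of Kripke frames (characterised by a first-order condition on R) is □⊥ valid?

Emptiness of R

□⊥ is valid iff no world has any successor (otherwise □⊥ fails at any world with one).
Conversely, on a frame with emptiness of R the schema holds at every world under every valuation.
So the correspondent is emptiness of R.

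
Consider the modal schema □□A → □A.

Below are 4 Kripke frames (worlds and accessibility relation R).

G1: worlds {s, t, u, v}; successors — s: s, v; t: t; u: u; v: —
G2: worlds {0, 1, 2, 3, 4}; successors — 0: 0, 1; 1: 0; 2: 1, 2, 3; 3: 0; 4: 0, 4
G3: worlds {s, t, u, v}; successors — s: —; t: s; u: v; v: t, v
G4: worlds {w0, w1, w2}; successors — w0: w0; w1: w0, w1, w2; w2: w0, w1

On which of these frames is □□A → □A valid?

This is the axiom for density; its first-order frame correspondent is ∀x ∀y (Rxy → ∃z (Rxz ∧ Rzy)).
G1: ✓.
G2: ✓.
G3: fails — Rts but no z with Rtz and Rzs.
G4: ✓.

G1, G2, G4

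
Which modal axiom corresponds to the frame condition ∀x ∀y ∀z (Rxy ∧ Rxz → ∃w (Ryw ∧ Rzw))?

◇□q → □◇q

This is convergence; the standard corresponding axiom is .2: ◇□q → □◇q.
Suppose ◇□q→□◇q is valid. Take Rxy, Rxz and set V(q)={w : Ryw}. Then □q at y so ◇□q at x, so □◇q at x, so ◇q at z, giving w with Rzw and Ryw.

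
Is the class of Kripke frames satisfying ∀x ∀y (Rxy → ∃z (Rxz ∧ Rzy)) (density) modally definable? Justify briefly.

Definable; □□p → □p defines it

Yes: it is density, defined by the C4 schema □□p → □p.
Suppose □□p→□p is valid. Take Rxy and set V(p)={w : xR²w}. Then □□p at x, so □p at x, so p at y, i.e. ∃z(Rxz∧Rzy).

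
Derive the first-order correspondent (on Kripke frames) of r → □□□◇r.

This is a Sahlqvist (Geach-type) schema ◇^0□^0r → □^3◇^1r.
Minimal-valuation argument: fix x; take any y with xR^0y and any z with xR^3z. Set V(r) to the set of worlds R-reachable from y in exactly 0 steps. Then □^0r holds at y, so the antecedent holds at x; validity forces ◇^1r at z, giving a w with zR^1w and yR^0w.
First-order correspondent: ∀x ∀z (xR³z → ∃w (x = w ∧ zRw)).

∀x ∀z (xR³z → ∃w (x = w ∧ zRw))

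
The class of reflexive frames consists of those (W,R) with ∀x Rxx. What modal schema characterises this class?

A defining formula is □s → s (the T axiom).
Suppose □s→s is valid. At any x set V(s)={w : Rxw}. Then □s holds at x, so s holds at x, i.e. Rxx.

□s → s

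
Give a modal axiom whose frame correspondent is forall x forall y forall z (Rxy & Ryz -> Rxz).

□s → □□s

A defining formula is □s → □□s (the 4 axiom).
Suppose □s→□□s is valid. Take Rxy, Ryz and set V(s)={w : Rxw}. Then □s at x, so □□s at x, so □s at y, so s at z, i.e. Rxz.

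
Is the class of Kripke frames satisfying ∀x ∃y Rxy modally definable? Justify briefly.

Yes, by □q → ◇q

The condition is seriality. A defining modal formula is □q → ◇q.
Suppose □q→◇q is valid. At any x set V(q)=W. Then □q at x, so ◇q at x, so x has a successor.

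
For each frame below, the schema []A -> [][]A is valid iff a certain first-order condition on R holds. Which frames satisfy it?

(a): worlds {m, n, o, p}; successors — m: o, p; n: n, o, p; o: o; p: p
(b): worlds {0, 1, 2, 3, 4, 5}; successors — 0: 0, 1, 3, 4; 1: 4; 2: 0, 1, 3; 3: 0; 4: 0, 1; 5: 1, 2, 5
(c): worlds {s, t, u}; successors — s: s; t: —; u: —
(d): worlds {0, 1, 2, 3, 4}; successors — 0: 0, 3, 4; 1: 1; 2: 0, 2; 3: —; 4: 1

The schema corresponds to transitivity: forall x forall y forall z (Rxy & Ryz -> Rxz).
(a): satisfies the condition.
(b): fails — R14 and R40 but not R10.
(c): satisfies the condition.
(d): fails — R04 and R41 but not R01.

(a), (c)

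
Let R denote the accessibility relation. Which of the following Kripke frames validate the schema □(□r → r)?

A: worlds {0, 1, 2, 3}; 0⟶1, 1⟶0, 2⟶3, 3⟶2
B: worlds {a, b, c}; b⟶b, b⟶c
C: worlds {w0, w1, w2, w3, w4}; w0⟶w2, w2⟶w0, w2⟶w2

none

The schema corresponds to shift-reflexivity: ∀x ∀y (Rxy → Ryy).
A: fails — R01 but not R11.
B: fails — Rbc but not Rcc.
C: fails — Rw2w0 but not Rw0w0.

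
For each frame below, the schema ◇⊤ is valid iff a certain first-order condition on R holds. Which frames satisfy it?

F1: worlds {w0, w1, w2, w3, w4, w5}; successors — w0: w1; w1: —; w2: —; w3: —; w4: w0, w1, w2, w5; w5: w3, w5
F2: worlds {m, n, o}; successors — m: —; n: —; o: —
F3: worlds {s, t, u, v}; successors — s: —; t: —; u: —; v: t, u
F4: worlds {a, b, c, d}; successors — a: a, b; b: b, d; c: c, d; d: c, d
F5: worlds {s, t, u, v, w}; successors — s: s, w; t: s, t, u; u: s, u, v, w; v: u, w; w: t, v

F4, F5

This is the axiom for seriality; its first-order frame correspondent is ∀x ∃y Rxy.
F1: fails — world w1 has no successor.
F2: fails — world m has no successor.
F3: fails — world s has no successor.
F4: condition met.
F5: condition met.
Valid on: F4, F5.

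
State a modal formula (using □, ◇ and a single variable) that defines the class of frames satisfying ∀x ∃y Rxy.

□ψ → ◇ψ

The condition is seriality. The D schema □ψ → ◇ψ defines it.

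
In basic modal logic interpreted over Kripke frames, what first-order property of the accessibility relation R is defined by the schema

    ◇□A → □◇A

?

Suppose ◇□A→□◇A is valid. Take Rxy, Rxz and set V(A)={w : Ryw}. Then □A at y so ◇□A at x, so □◇A at x, so ◇A at z, giving w with Rzw and Ryw.
Conversely, any frame satisfying ∀x ∀y ∀z (Rxy ∧ Rxz → ∃w (Ryw ∧ Rzw)) validates the schema.
Frame condition: ∀x ∀y ∀z (Rxy ∧ Rxz → ∃w (Ryw ∧ Rzw)).

convergence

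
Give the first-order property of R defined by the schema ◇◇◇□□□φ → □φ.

∀x ∀y ∀z ((xR³y ∧ xRz) → ∃w (yR³w ∧ z = w))

This is a Sahlqvist (Geach-type) schema ◇^3□^3φ → □^1◇^0φ.
Minimal-valuation argument: fix x; take any y with xR^3y and any z with xR^1z. Set V(φ) to the set of worlds R-reachable from y in exactly 3 steps. Then □^3φ holds at y, so the antecedent holds at x; validity forces ◇^0φ at z, giving a w with zR^0w and yR^3w.
First-order correspondent: ∀x ∀y ∀z ((xR³y ∧ xRz) → ∃w (yR³w ∧ z = w)).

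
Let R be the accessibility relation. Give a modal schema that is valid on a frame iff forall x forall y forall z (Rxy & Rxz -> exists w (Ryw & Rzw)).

A defining formula is ◇□r → □◇r (the .2 axiom).
Suppose ◇□r→□◇r is valid. Take Rxy, Rxz and set V(r)={w : Ryw}. Then □r at y so ◇□r at x, so □◇r at x, so ◇r at z, giving w with Rzw and Ryw.

◇□r → □◇r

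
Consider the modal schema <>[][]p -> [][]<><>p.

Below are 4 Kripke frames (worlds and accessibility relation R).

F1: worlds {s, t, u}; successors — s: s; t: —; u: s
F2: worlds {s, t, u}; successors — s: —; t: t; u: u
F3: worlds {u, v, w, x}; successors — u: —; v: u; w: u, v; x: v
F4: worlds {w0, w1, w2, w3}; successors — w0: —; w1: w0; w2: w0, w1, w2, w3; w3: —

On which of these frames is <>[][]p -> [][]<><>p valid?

This is the axiom for a generalized confluence (Geach) condition; its first-order frame correspondent is forall x forall y forall z ((xRy & x R^2 z) -> exists w (y R^2 w & z R^2 w)).
F1: condition met.
F2: condition met.
F3: fails — wRu, wR²u but no t with uR²t and uR²t.
F4: fails — w2Rw0, w2R²w0 but no w with w0R²w and w0R²w.
Valid on: F1, F2.

F1, F2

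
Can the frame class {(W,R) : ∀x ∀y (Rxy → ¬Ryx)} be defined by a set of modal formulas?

Not modally definable

Any modally definable frame class is closed under surjective bounded morphisms.
The 4-cycle (worlds a,b,c,d with a→b→c→d→a) is asymmetric. Mapping every world to a single reflexive point • is a surjective bounded morphism, and the reflexive point is not asymmetric (R•• but asymmetry requires ¬R••).
So the class is not modally definable.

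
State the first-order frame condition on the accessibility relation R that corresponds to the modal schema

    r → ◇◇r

This is a Sahlqvist (Geach-type) schema ◇^0□^0r → □^0◇^2r.
Minimal-valuation argument: fix x; take any y with xR^0y and any z with xR^0z. Set V(r) to the set of worlds R-reachable from y in exactly 0 steps. Then □^0r holds at y, so the antecedent holds at x; validity forces ◇^2r at z, giving a w with zR^2w and yR^0w.
First-order correspondent: ∀x ∃w (x = w ∧ xR²w).

∀x ∃w (x = w ∧ xR²w)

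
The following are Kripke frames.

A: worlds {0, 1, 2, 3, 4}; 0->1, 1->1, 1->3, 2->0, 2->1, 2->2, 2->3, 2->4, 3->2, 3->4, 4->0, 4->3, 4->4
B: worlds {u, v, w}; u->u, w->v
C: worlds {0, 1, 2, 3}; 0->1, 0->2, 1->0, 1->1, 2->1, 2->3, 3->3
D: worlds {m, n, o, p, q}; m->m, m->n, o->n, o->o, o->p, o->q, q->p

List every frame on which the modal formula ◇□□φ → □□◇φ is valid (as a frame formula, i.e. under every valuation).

B

Frame correspondent (Sahlqvist): ∀x ∀y ∀z ((xRy ∧ xR²z) → ∃w (yR²w ∧ zRw)) — i.e. a generalized confluence (Geach) condition.
A: fails — 2R0, 2R²3 but no w with 0R²w and 3Rw.
B: holds.
C: fails — 0R1, 0R²3 but no w with 1R²w and 3Rw.
D: fails — mRm, mR²n but no w with mR²w and nRw.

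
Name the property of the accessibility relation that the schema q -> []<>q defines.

symmetry: forall x forall y (Rxy -> Ryx)

Suppose q→□◇q is valid. Take Rxy and set V(q)={x}. Then q at x, so □◇q at x, so ◇q at y, so some z with Ryz has q; z=x, i.e. Ryx.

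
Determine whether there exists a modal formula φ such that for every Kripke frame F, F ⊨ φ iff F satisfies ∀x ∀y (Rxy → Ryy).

Yes: it is shift-reflexivity, defined by the T□ schema □(□p → p).
Suppose □(□p→p) is valid. Take Rxy and set V(p)={w : Ryw}. Then at y, □p holds; since □(□p→p) at x, □p→p at y, so p at y, i.e. Ryy.

Definable; □(□p → p) defines it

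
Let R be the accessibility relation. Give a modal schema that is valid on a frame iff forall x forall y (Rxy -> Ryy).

A defining formula is □(□r → r) (the T□ axiom).
Suppose □(□r→r) is valid. Take Rxy and set V(r)={w : Ryw}. Then at y, □r holds; since □(□r→r) at x, □r→r at y, so r at y, i.e. Ryy.

□(□r → r)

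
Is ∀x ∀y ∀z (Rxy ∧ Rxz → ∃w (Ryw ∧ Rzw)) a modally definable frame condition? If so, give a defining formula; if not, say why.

The condition is convergence. A defining modal formula is ◇□q → □◇q.
Suppose ◇□q→□◇q is valid. Take Rxy, Rxz and set V(q)={w : Ryw}. Then □q at y so ◇□q at x, so □◇q at x, so ◇q at z, giving w with Rzw and Ryw.

Yes, by ◇□q → □◇q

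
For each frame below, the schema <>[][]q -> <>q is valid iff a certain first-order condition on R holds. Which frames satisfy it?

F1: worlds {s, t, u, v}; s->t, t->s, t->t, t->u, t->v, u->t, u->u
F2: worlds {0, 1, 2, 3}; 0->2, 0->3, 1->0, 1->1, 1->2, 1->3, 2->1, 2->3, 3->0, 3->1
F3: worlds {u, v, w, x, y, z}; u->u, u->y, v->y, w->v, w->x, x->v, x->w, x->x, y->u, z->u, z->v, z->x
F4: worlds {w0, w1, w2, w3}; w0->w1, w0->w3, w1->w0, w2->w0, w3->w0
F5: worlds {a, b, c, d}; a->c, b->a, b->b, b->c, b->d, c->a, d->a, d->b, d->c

F2, F4, F5

This is the axiom for a generalized confluence (Geach) condition; its first-order frame correspondent is forall x forall y (xRy -> exists w (y R^2 w & xRw)).
F1: fails — tRv but no w with vR²w and tRw.
F2: ✓.
F3: fails — wRv but no t with vR²t and wRt.
F4: ✓.
F5: ✓.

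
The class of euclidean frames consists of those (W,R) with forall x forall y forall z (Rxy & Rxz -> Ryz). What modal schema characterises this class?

◇p → □◇p

This is the Euclidean property; the standard corresponding axiom is 5: ◇p → □◇p.
Suppose ◇p→□◇p is valid. Take Rxy, Rxz and set V(p)={y}. Then ◇p at x, so □◇p at x, so ◇p at z, so some w with Rzw has p; w=y, i.e. Rzy. By symmetry of the argument, Ryz.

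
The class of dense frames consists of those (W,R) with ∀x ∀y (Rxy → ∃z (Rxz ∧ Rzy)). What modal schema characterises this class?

A defining formula is □□p → □p (the C4 axiom).
Suppose □□p→□p is valid. Take Rxy and set V(p)={w : xR²w}. Then □□p at x, so □p at x, so p at y, i.e. ∃z(Rxz∧Rzy).

□□p → □p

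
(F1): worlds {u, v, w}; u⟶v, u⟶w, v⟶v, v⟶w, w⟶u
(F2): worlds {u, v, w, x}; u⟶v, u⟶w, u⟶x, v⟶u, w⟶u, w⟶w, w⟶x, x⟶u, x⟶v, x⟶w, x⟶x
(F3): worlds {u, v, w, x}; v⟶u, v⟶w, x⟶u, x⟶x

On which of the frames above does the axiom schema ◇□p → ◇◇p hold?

(F1), (F2)

Frame correspondent (Sahlqvist): ∀x ∀y (xRy → ∃w (yRw ∧ xR²w)) — i.e. a generalized confluence (Geach) condition.
(F1): holds.
(F2): holds.
(F3): fails — vRu but no t with uRt and vR²t.
Valid on: (F1), (F2).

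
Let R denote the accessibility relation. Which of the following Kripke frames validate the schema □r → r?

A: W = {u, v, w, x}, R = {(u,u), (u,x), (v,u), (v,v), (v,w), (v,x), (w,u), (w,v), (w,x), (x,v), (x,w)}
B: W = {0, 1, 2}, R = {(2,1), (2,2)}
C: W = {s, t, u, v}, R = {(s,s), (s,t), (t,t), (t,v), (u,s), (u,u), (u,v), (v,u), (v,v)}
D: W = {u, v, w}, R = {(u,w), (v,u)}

This is the axiom for reflexivity; its first-order frame correspondent is ∀x Rxx.
A: fails — world w does not see itself.
B: fails — world 0 does not see itself.
C: satisfies the condition.
D: fails — world u does not see itself.
Valid on: C.

C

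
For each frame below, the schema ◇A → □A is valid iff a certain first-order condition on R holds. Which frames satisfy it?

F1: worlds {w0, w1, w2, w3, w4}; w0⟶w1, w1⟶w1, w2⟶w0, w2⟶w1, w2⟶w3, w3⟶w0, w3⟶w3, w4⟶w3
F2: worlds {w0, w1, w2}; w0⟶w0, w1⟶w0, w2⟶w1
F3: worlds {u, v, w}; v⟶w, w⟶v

F2, F3

Frame correspondent (Sahlqvist): ∀x ∀y ∀z (Rxy ∧ Rxz → y = z) — i.e. partial functionality.
F1: fails — w2 sees both w0 and w1.
F2: ✓.
F3: ✓.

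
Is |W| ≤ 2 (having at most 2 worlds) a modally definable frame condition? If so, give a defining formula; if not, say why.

Not definable by any modal formula

Any modally definable frame class is closed under disjoint unions.
Any modal formula valid on each of 3 disjoint one-world frames is valid on their disjoint union (validity is preserved under disjoint unions). Each one-world frame has |W|=1≤2, but the union has |W|=3.
Hence having at most 2 worlds is not modally definable.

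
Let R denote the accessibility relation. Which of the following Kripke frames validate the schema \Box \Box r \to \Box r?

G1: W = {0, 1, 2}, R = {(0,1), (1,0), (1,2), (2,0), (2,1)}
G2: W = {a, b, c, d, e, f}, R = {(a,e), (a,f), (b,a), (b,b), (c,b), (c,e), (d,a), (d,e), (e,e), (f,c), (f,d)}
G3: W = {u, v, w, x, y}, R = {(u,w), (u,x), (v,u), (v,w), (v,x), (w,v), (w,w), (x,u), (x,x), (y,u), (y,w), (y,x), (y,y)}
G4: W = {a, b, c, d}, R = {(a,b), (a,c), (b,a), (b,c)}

The schema corresponds to density: \forall x \forall y (Rxy \to \exists z (Rxz \wedge Rzy)).
G1: fails — R12 but no z with R1z and Rz2.
G2: fails — Rfc but no z with Rfz and Rzc.
G3: holds.
G4: fails — Rab but no z with Raz and Rzb.

G3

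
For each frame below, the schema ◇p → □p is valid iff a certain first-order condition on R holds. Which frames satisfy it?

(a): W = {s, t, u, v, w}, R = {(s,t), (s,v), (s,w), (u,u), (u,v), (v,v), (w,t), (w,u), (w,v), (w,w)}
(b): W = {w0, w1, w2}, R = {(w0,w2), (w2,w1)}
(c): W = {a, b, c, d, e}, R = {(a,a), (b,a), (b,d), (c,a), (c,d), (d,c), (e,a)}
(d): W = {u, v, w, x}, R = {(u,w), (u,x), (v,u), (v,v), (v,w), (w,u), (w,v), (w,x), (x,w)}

This is the axiom for partial functionality; its first-order frame correspondent is ∀x ∀y ∀z (Rxy ∧ Rxz → y = z).
(a): fails — s sees both t and v.
(b): condition met.
(c): fails — b sees both a and d.
(d): fails — u sees both w and x.

(b)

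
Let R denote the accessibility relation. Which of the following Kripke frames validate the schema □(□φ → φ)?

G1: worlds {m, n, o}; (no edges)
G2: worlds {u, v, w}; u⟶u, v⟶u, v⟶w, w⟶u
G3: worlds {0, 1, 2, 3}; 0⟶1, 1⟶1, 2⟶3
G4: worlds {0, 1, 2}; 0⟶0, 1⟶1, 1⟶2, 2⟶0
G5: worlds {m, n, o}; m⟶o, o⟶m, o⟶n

G1

This is the axiom for shift-reflexivity; its first-order frame correspondent is ∀x ∀y (Rxy → Ryy).
G1: holds.
G2: fails — Rvw but not Rww.
G3: fails — R23 but not R33.
G4: fails — R12 but not R22.
G5: fails — Rom but not Rmm.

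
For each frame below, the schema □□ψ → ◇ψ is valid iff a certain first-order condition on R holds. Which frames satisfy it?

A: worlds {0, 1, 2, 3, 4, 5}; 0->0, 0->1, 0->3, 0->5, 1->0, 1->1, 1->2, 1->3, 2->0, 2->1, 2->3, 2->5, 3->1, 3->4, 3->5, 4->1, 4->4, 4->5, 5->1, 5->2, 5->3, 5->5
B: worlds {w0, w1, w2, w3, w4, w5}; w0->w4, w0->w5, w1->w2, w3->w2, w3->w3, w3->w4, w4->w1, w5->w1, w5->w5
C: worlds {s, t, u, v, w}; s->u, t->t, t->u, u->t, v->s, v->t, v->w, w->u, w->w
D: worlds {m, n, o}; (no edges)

A

Frame correspondent (Sahlqvist): ∀x ∃w (xR²w ∧ xRw) — i.e. a generalized confluence (Geach) condition.
A: condition met.
B: fails — at w1 but no w with w1R²w and w1Rw.
C: fails — at s but no w* with sR²w* and sRw*.
D: fails — at m but no w with mR²w and mRw.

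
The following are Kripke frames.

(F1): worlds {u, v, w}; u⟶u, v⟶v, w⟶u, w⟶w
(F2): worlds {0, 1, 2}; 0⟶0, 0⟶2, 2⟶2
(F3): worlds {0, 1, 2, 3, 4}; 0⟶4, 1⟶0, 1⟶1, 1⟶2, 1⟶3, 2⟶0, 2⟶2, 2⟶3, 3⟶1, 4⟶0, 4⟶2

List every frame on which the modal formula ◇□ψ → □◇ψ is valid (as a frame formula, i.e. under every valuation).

(F1), (F2)

This is the axiom for convergence; its first-order frame correspondent is ∀x ∀y ∀z (Rxy ∧ Rxz → ∃w (Ryw ∧ Rzw)).
(F1): holds.
(F2): holds.
(F3): fails — R10 and R12 but 0 and 2 have no common successor.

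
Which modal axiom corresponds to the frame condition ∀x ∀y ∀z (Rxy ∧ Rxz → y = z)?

◇s → □s

This is partial functionality; the standard corresponding axiom is CD: ◇s → □s.
Suppose ◇s→□s is valid. Take Rxy, Rxz and set V(s)={y}. Then ◇s at x, so □s at x, so s at z, i.e. z=y.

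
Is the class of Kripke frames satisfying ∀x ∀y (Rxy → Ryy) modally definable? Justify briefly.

Yes, by □(□p → p)

The condition is shift-reflexivity. A defining modal formula is □(□p → p).
Suppose □(□p→p) is valid. Take Rxy and set V(p)={w : Ryw}. Then at y, □p holds; since □(□p→p) at x, □p→p at y, so p at y, i.e. Ryy.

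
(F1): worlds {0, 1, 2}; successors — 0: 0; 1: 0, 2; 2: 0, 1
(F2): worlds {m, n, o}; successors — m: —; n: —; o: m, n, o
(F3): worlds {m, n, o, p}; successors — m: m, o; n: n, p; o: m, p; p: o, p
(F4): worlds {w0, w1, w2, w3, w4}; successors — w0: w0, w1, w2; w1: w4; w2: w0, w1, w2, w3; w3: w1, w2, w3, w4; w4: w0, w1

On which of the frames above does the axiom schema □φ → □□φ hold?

(F2)

This is the axiom for transitivity; its first-order frame correspondent is ∀x ∀y ∀z (Rxy ∧ Ryz → Rxz).
(F1): fails — R12 and R21 but not R11.
(F2): ✓.
(F3): fails — Rom and Rmo but not Roo.
(F4): fails — Rw3w2 and Rw2w0 but not Rw3w0.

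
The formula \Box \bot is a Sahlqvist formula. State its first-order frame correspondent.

emptiness of R

This schema is the Ver axiom.
It corresponds to emptiness of R: \forall x \forall y \neg Rxy.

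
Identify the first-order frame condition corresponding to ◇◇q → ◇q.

This is frame-equivalent to □q → □□q (substitute ¬q for q and contrapose).
Suppose □q→□□q is valid. Take Rxy, Ryz and set V(q)={w : Rxw}. Then □q at x, so □□q at x, so □q at y, so q at z, i.e. Rxz.
Conversely, any frame satisfying ∀x ∀y ∀z (Rxy ∧ Ryz → Rxz) validates the schema.
So the correspondent is transitivity.

transitivity: ∀x ∀y ∀z (Rxy ∧ Ryz → Rxz)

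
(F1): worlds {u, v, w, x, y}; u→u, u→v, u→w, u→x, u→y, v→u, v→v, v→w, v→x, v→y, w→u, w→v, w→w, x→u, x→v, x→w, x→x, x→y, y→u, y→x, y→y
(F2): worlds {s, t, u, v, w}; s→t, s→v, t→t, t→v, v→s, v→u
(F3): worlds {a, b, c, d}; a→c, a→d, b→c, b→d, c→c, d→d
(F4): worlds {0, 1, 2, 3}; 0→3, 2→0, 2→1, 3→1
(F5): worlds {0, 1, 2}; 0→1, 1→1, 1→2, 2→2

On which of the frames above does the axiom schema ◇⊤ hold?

(F1), (F3), (F5)

Frame correspondent (Sahlqvist): ∀x ∃y Rxy — i.e. seriality.
(F1): satisfies the condition.
(F2): fails — world u has no successor.
(F3): satisfies the condition.
(F4): fails — world 1 has no successor.
(F5): satisfies the condition.
Valid on: (F1), (F3), (F5).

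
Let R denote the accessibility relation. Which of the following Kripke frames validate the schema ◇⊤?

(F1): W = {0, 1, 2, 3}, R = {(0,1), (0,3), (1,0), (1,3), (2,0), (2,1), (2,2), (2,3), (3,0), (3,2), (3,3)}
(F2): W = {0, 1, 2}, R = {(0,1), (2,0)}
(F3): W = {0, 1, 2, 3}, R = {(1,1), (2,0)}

(F1)

Frame correspondent (Sahlqvist): ∀x ∃y Rxy — i.e. seriality.
(F1): condition met.
(F2): fails — world 1 has no successor.
(F3): fails — world 0 has no successor.
Valid on: (F1).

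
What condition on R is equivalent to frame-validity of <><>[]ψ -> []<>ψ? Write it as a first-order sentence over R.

This is a Sahlqvist (Geach-type) schema ◇^2□^1ψ → □^1◇^1ψ.
Minimal-valuation argument: fix x; take any y with xR^2y and any z with xR^1z. Set V(ψ) to the set of worlds R-reachable from y in exactly 1 step. Then □^1ψ holds at y, so the antecedent holds at x; validity forces ◇^1ψ at z, giving a w with zR^1w and yR^1w.
First-order correspondent: forall x forall y forall z ((x R^2 y & xRz) -> exists w (yRw & zRw)).

forall x forall y forall z ((x R^2 y & xRz) -> exists w (yRw & zRw))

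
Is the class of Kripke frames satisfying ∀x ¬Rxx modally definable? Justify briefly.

Modal frame validity is preserved under surjective bounded morphisms.
The 4-cycle (worlds s,t,u,v with s→t→u→v→s) is irreflexive, and the map sending every world to a single reflexive point • is a surjective bounded morphism (forth: every edge maps to (•,•); back: every world has a successor). So any modal formula valid on the 4-cycle is also valid on the reflexive point, which is not irreflexive.
Hence irreflexivity is not modally definable.

No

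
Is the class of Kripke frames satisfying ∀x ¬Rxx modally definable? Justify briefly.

Any modally definable frame class is closed under surjective bounded morphisms.
The 4-cycle (worlds a,b,c,d with a→b→c→d→a) is irreflexive, and the map sending every world to a single reflexive point • is a surjective bounded morphism (forth: every edge maps to (•,•); back: every world has a successor). So any modal formula valid on the 4-cycle is also valid on the reflexive point, which is not irreflexive.
Hence irreflexivity is not modally definable.

No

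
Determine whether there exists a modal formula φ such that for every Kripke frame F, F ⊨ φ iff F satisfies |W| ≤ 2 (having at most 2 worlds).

Any modally definable frame class is closed under disjoint unions.
Any modal formula valid on each of 3 disjoint one-world frames is valid on their disjoint union (validity is preserved under disjoint unions). Each one-world frame has |W|=1≤2, but the union has |W|=3.
So the class is not modally definable.

Not definable by any modal formula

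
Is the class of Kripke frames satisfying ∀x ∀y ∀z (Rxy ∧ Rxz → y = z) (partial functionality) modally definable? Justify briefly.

Yes — defined by ◇r → □r

The condition is partial functionality. A defining modal formula is ◇r → □r.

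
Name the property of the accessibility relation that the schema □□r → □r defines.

Suppose □□r→□r is valid. Take Rxy and set V(r)={w : xR²w}. Then □□r at x, so □r at x, so r at y, i.e. ∃z(Rxz∧Rzy).

Density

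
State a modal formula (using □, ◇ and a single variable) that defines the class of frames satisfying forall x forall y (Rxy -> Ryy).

A defining formula is □(□s → s) (the T□ axiom).
Suppose □(□s→s) is valid. Take Rxy and set V(s)={w : Ryw}. Then at y, □s holds; since □(□s→s) at x, □s→s at y, so s at y, i.e. Ryy.

□(□s → s)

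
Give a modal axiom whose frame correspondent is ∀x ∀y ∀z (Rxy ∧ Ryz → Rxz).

□p → □□p

This is transitivity; the standard corresponding axiom is 4: □p → □□p.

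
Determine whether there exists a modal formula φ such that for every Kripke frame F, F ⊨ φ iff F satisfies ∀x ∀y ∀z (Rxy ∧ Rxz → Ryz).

Yes — defined by ◇p → □◇p

The condition is the Euclidean property. A defining modal formula is ◇p → □◇p.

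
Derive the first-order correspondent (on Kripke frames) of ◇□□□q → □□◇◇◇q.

∀x ∀y ∀z ((xRy ∧ xR²z) → ∃w (yR³w ∧ zR³w))

This is a Sahlqvist (Geach-type) schema ◇^1□^3q → □^2◇^3q.
First-order correspondent: ∀x ∀y ∀z ((xRy ∧ xR²z) → ∃w (yR³w ∧ zR³w)).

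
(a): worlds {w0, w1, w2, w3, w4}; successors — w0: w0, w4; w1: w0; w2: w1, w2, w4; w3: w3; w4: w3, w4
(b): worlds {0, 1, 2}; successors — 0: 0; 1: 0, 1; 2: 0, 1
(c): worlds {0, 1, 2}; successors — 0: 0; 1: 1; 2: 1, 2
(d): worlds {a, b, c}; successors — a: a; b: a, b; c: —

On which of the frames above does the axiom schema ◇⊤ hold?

(a), (b), (c)

The schema corresponds to seriality: ∀x ∃y Rxy.
(a): satisfies the condition.
(b): satisfies the condition.
(c): satisfies the condition.
(d): fails — world c has no successor.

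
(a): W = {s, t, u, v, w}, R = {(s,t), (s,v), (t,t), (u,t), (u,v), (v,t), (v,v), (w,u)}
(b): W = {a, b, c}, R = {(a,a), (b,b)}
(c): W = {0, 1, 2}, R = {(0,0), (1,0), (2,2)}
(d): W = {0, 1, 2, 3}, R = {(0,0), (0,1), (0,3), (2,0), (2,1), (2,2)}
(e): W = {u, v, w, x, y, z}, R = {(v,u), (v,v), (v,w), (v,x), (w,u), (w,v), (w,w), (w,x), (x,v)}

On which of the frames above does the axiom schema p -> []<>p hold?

Frame correspondent (Sahlqvist): forall x forall y (Rxy -> Ryx) — i.e. symmetry.
(a): fails — Ruv but not Rvu.
(b): satisfies the condition.
(c): fails — R10 but not R01.
(d): fails — R01 but not R10.
(e): fails — Rwu but not Ruw.
Valid on: (b).

(b)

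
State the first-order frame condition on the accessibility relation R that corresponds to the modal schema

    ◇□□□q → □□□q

∀x ∀y ∀z ((xRy ∧ xR³z) → ∃w (yR³w ∧ z = w))

This is a Sahlqvist (Geach-type) schema ◇^1□^3q → □^3◇^0q.
Minimal-valuation argument: fix x; take any y with xR^1y and any z with xR^3z. Set V(q) to the set of worlds R-reachable from y in exactly 3 steps. Then □^3q holds at y, so the antecedent holds at x; validity forces ◇^0q at z, giving a w with zR^0w and yR^3w.
First-order correspondent: ∀x ∀y ∀z ((xRy ∧ xR³z) → ∃w (yR³w ∧ z = w)).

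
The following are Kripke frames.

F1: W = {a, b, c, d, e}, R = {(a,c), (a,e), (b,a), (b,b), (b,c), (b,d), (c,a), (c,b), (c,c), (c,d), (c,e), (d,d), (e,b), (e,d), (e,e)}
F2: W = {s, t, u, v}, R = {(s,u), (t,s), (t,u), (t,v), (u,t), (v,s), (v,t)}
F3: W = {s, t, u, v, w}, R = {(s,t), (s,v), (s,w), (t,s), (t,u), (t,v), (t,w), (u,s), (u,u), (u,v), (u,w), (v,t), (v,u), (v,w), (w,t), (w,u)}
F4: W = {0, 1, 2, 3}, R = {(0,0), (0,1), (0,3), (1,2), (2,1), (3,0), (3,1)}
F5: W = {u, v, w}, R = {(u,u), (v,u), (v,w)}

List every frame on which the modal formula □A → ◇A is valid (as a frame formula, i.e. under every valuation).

The schema corresponds to seriality: ∀x ∃y Rxy.
F1: condition met.
F2: condition met.
F3: condition met.
F4: condition met.
F5: fails — world w has no successor.
Valid on: F1, F2, F3, F4.

F1, F2, F3, F4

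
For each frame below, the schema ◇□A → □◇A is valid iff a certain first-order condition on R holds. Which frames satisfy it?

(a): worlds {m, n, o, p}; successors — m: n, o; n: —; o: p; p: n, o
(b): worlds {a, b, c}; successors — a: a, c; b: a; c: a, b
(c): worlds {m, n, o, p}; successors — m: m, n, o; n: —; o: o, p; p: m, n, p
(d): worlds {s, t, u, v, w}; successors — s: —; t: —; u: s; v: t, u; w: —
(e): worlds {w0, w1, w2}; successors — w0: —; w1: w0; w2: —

(b)

Frame correspondent (Sahlqvist): ∀x ∀y ∀z (Rxy ∧ Rxz → ∃w (Ryw ∧ Rzw)) — i.e. convergence.
(a): fails — Rmo and Rmn but o and n have no common successor.
(b): condition met.
(c): fails — Rmo and Rmn but o and n have no common successor.
(d): fails — Rus and Rus but s and s have no common successor.
(e): fails — Rw1w0 and Rw1w0 but w0 and w0 have no common successor.
Valid on: (b).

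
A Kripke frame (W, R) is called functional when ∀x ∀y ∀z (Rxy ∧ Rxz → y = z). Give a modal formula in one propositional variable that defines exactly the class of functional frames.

◇ψ → □ψ

This is partial functionality; the standard corresponding axiom is CD: ◇ψ → □ψ.
Suppose ◇ψ→□ψ is valid. Take Rxy, Rxz and set V(ψ)={y}. Then ◇ψ at x, so □ψ at x, so ψ at z, i.e. z=y.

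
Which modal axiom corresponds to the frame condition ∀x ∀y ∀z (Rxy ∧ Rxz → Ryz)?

◇r → □◇r

This is the Euclidean property; the standard corresponding axiom is 5: ◇r → □◇r.
Suppose ◇r→□◇r is valid. Take Rxy, Rxz and set V(r)={y}. Then ◇r at x, so □◇r at x, so ◇r at z, so some w with Rzw has r; w=y, i.e. Rzy. By symmetry of the argument, Ryz.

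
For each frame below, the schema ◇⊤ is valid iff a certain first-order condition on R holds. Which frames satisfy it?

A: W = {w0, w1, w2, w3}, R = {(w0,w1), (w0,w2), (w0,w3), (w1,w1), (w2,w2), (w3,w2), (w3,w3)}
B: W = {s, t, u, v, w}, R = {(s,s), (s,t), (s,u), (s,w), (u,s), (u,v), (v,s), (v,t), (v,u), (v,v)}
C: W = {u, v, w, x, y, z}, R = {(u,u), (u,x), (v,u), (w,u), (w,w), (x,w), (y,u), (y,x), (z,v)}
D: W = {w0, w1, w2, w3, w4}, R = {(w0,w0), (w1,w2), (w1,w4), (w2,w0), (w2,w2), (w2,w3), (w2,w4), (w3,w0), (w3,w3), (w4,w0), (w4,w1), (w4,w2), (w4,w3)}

The schema corresponds to seriality: ∀x ∃y Rxy.
A: condition met.
B: fails — world t has no successor.
C: condition met.
D: condition met.

A, C, D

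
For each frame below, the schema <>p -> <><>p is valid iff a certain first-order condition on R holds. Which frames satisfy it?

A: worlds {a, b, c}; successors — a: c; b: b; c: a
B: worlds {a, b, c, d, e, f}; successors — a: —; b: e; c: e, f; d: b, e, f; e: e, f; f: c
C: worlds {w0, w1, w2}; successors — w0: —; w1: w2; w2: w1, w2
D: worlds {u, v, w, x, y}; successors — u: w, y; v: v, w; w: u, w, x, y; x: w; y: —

C, D

This is the axiom for a generalized confluence (Geach) condition; its first-order frame correspondent is forall x forall y (xRy -> exists w (y = w & x R^2 w)).
A: fails — aRc but no w with c=w and aR²w.
B: fails — dRb but no w with b=w and dR²w.
C: holds.
D: holds.
Valid on: C, D.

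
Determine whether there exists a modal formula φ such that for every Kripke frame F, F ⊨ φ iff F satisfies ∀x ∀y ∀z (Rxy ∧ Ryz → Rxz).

This is a Sahlqvist condition; the 4 axiom □q → □□q defines it.
Suppose □q→□□q is valid. Take Rxy, Ryz and set V(q)={w : Rxw}. Then □q at x, so □□q at x, so □q at y, so q at z, i.e. Rxz.

Yes, by □q → □□q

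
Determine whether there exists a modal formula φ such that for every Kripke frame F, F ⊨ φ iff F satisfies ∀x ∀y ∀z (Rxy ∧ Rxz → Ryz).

Yes, by ◇q → □◇q

The condition is the Euclidean property. A defining modal formula is ◇q → □◇q.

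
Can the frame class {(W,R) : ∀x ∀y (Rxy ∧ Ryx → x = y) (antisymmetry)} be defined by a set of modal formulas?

No

Any modally definable frame class is closed under surjective bounded morphisms.
The 8-cycle (worlds a,b,c,d,e,f,g,h with a→b→c→d→e→f→g→h→a) is antisymmetric. Sending even-indexed worlds to s and odd-indexed worlds to t is a surjective bounded morphism onto the two-world frame with s↔t, which is not antisymmetric.
Hence antisymmetry is not modally definable.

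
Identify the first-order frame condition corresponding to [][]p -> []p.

Suppose □□p→□p is valid. Take Rxy and set V(p)={w : xR²w}. Then □□p at x, so □p at x, so p at y, i.e. ∃z(Rxz∧Rzy).

density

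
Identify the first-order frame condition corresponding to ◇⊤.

seriality: ∀x ∃y Rxy

This is a form of the D axiom.
It corresponds to seriality: ∀x ∃y Rxy.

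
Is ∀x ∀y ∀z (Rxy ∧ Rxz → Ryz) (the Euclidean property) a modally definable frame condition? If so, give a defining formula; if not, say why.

The condition is the Euclidean property. A defining modal formula is ◇p → □◇p.
Suppose ◇p→□◇p is valid. Take Rxy, Rxz and set V(p)={y}. Then ◇p at x, so □◇p at x, so ◇p at z, so some w with Rzw has p; w=y, i.e. Rzy. By symmetry of the argument, Ryz.

Yes, by ◇p → □◇p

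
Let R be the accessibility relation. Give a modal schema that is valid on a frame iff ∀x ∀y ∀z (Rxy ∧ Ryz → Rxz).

A defining formula is □r → □□r (the 4 axiom).
Suppose □r→□□r is valid. Take Rxy, Ryz and set V(r)={w : Rxw}. Then □r at x, so □□r at x, so □r at y, so r at z, i.e. Rxz.

□r → □□r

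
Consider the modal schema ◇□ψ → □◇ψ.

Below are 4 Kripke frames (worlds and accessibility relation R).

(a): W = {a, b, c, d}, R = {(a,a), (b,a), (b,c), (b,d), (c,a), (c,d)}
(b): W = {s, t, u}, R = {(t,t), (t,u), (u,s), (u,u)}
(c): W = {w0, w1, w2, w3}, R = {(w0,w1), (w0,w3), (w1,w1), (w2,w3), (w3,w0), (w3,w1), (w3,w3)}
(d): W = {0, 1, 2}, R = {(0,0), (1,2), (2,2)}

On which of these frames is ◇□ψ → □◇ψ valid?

(c), (d)

This is the axiom for convergence; its first-order frame correspondent is ∀x ∀y ∀z (Rxy ∧ Rxz → ∃w (Ryw ∧ Rzw)).
(a): fails — Rbc and Rbd but c and d have no common successor.
(b): fails — Rus and Rus but s and s have no common successor.
(c): holds.
(d): holds.
Valid on: (c), (d).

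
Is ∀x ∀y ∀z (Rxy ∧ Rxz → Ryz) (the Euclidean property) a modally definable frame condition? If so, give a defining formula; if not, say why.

Definable; ◇p → □◇p defines it

This is a Sahlqvist condition; the 5 axiom ◇p → □◇p defines it.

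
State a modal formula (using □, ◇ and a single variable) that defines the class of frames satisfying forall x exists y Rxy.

A defining formula is □s → ◇s (the D axiom).

□s → ◇s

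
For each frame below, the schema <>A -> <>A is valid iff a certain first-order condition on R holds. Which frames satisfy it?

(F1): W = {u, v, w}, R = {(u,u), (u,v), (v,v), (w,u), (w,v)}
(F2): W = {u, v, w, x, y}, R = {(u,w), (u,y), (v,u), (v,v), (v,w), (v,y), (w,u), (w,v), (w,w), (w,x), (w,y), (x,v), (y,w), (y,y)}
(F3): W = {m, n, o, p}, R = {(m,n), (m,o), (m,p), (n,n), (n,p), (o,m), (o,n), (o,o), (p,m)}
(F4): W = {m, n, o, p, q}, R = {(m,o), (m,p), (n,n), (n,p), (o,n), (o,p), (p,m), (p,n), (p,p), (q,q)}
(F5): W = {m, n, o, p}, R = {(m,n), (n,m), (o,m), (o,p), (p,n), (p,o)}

(F1), (F2), (F3), (F4), (F5)

This is the axiom for a generalized confluence (Geach) condition; its first-order frame correspondent is forall x forall y (xRy -> exists w (y = w & xRw)).
(F1): holds.
(F2): holds.
(F3): holds.
(F4): holds.
(F5): holds.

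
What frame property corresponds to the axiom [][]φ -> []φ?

density

Suppose □□φ→□φ is valid. Take Rxy and set V(φ)={w : xR²w}. Then □□φ at x, so □φ at x, so φ at y, i.e. ∃z(Rxz∧Rzy).
Conversely, any frame satisfying forall x forall y (Rxy -> exists z (Rxz & Rzy)) validates the schema.
So the correspondent is density.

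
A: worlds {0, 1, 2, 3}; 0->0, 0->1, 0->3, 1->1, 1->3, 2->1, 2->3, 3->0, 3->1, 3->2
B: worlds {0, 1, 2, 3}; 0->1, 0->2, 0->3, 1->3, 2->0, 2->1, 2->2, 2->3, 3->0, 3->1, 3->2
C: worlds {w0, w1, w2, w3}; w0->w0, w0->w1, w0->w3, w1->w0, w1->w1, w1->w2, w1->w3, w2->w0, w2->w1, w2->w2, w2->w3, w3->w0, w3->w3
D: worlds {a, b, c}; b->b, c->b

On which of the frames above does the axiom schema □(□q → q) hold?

The schema corresponds to shift-reflexivity: ∀x ∀y (Rxy → Ryy).
A: fails — R32 but not R22.
B: fails — R31 but not R11.
C: ✓.
D: ✓.
Valid on: C, D.

C, D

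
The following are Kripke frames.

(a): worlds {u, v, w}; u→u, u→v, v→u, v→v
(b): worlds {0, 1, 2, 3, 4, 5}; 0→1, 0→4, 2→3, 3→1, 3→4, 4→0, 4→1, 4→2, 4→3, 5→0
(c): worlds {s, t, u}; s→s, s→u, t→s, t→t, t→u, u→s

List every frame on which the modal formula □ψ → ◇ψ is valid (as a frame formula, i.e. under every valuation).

(c)

This is the axiom for seriality; its first-order frame correspondent is ∀x ∃y Rxy.
(a): fails — world w has no successor.
(b): fails — world 1 has no successor.
(c): condition met.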